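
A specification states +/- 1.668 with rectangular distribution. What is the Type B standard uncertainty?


u_B = half_width / sqrt(3)
u_B = 1.668 / 1.7320508
u_B = 0.9630

0.9630


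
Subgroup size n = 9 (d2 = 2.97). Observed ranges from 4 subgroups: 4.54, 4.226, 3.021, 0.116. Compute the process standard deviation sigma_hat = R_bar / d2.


R_bar = (4.54 + 4.226 + 3.021 + 0.116) / 4
R_bar = 11.903 / 4 = 2.97575
sigma_hat = R_bar / d2 = 2.97575 / 2.97 = 1.0019

1.0019


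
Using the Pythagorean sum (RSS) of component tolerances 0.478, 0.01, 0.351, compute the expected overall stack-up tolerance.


RSS = sqrt(0.478^2 + 0.01^2 + 0.351^2)
= sqrt(0.351785)
= 0.5931

0.5931


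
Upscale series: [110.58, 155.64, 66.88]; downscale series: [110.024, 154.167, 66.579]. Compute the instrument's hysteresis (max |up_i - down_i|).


|110.58 - 110.024| = 0.5560
|155.64 - 154.167| = 1.4730
|66.88 - 66.579| = 0.3010
hysteresis = max(diffs) = 1.4730

1.4730


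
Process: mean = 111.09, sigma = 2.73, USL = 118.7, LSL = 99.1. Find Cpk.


Cpu = (USL - mean) / (3*sigma) = (118.7 - 111.09) / (3*2.73) = 0.9292
Cpl = (mean - LSL) / (3*sigma) = (111.09 - 99.1) / (3*2.73) = 1.4640
Cpk = min(Cpu, Cpl) = 0.9292

0.9292


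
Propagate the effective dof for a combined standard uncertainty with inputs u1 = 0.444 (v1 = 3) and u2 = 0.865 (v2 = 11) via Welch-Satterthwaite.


uc = sqrt(u1^2 + u2^2) = sqrt(0.444^2 + 0.865^2) = 0.97229677
v_eff = uc^4 / (u1^4/v1 + u2^4/v2)
= 0.97229677^4 / (0.444^4/3 + 0.865^4/11)
= 0.89370744 / 0.063848805
v_eff = 13.9972

13.9972


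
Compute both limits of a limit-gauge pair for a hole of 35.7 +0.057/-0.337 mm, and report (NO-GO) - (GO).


GO = nominal - lower_tol (smallest hole = maximum material condition)
GO = 35.7 - 0.337 = 35.363
NO-GO = nominal + upper_tol (largest hole = least material condition)
NO-GO = 35.7 + 0.057 = 35.757
spread = NO-GO - GO = 35.757 - 35.363 = 0.3940

0.3940


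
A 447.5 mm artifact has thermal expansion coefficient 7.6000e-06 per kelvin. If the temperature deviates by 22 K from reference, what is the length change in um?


dL = L * alpha * dT
= 447.5 * 7.6000e-06 * 22
= 0.0748220 mm
dL_um = 0.0748220 * 1000 = 74.8220 um

74.8220


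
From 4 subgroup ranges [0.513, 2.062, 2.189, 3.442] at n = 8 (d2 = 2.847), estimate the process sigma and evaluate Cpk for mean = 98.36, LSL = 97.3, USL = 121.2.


R_bar = (0.513 + 2.062 + 2.189 + 3.442) / 4 = 2.0515
sigma = R_bar / d2 = 2.0515 / 2.847 = 0.72058307
Cp = (USL - LSL)/(6*sigma) = (121.2 - 97.3)/(6*0.72058307) = 5.5279
Cpu = (121.2 - 98.36)/(3*0.72058307) = 10.5655
Cpl = (98.36 - 97.3)/(3*0.72058307) = 0.4903
Cpk = min(Cpu, Cpl) = 0.4903

0.4903


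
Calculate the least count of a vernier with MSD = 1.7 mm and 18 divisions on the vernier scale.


LC = MSD / n_div
= 1.7 / 18
= 0.0944

0.0944


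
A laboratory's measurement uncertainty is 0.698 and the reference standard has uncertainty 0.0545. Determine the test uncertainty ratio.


TUR = u_lab / u_ref
= 0.698 / 0.0545
= 12.8073

12.8073


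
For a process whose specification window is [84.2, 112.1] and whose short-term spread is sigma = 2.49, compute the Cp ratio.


Cp = (USL - LSL) / (6 * sigma)
= (112.1 - 84.2) / (6 * 2.49)
= 27.9000 / 14.9400
= 1.8675

1.8675


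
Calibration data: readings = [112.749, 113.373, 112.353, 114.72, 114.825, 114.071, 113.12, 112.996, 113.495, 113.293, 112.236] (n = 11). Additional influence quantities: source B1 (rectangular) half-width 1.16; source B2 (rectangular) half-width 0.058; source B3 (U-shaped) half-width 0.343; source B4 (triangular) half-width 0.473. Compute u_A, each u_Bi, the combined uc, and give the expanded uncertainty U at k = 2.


mean = (112.749 + 113.373 + 112.353 + 114.72 + 114.825 + 114.071 + 113.12 + 112.996 + 113.495 + 113.293 + 112.236) / 11 = 113.3846364
s = sqrt(sum((x - mean)^2)/(n-1)) = 0.85781085
u_A = s / sqrt(n) = 0.85781085 / sqrt(11) = 0.2586397
u_B1 = 1.16 / sqrt(3) = 0.66972631
u_B2 = 0.058 / sqrt(3) = 0.033486316
u_B3 = 0.343 / sqrt(2) = 0.24253763
u_B4 = 0.473 / sqrt(6) = 0.19310144
uc = sqrt(0.2586397^2 + 0.66972631^2 + 0.033486316^2 + 0.24253763^2 + 0.19310144^2) = 0.78272717
U = k * uc = 2 * 0.78272717
U = 1.5655

1.5655


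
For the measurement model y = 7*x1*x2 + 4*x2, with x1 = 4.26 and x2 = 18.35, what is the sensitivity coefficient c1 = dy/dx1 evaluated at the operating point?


y = 7*x1*x2 + 4*x2
dy/dx1 = 7*x2
Evaluate at x2 = 18.35: c1 = 7 * 18.35
c1 = 128.4500

128.4500


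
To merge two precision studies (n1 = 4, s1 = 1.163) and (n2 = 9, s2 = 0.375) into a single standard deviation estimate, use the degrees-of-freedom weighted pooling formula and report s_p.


s_p = sqrt(((n1-1)*s1^2 + (n2-1)*s2^2) / (n1+n2-2))
numerator = (4-1)*1.163^2 + (9-1)*0.375^2 = 4.057707 + 1.125 = 5.182707
denominator = 4 + 9 - 2 = 11
s_p^2 = 5.182707 / 11 = 0.47115518
s_p = sqrt(0.47115518) = 0.6864

0.6864


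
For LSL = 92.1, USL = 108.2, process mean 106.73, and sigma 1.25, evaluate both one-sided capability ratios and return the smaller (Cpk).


Cpu = (USL - mean) / (3*sigma) = (108.2 - 106.73) / (3*1.25) = 0.3920
Cpl = (mean - LSL) / (3*sigma) = (106.73 - 92.1) / (3*1.25) = 3.9013
Cpk = min(Cpu, Cpl) = 0.3920

0.3920


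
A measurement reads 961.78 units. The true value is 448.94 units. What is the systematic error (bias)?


Systematic error = measured - true
= 961.78 - 448.94
= 512.8400

512.8400


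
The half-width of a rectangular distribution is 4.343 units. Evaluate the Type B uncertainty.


u_B = half_width / sqrt(3)
u_B = 4.343 / 1.7320508
u_B = 2.5074

2.5074


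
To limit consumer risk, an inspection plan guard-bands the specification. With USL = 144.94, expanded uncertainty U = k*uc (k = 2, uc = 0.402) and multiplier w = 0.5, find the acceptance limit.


U = k * uc = 2 * 0.402 = 0.804
guard band g = w * U = 0.5 * 0.804 = 0.402
AL = USL - g = 144.94 - 0.402
AL = 144.5380

144.5380


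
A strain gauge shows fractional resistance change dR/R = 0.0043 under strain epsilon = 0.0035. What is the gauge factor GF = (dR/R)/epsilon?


GF = (dR/R) / epsilon
= 0.0043 / 0.0035
= 1.2286

1.2286


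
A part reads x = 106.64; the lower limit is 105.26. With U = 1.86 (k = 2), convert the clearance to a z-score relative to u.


u = U / k = 1.86 / 2 = 0.93
margin = |LSL - x| = |105.26 - 106.64| = 1.38
z = margin / u = 1.38 / 0.93
z = 1.4839

1.4839


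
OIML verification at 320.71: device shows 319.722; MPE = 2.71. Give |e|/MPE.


e = indication - reference = 319.722 - 320.71 = -0.9880
|e| = 0.9880
ratio = |e| / MPE = 0.9880 / 2.71
ratio = 0.3646

0.3646


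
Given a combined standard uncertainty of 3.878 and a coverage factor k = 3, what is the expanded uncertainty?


U = k * uc
U = 3 * 3.878
U = 11.6340

11.6340


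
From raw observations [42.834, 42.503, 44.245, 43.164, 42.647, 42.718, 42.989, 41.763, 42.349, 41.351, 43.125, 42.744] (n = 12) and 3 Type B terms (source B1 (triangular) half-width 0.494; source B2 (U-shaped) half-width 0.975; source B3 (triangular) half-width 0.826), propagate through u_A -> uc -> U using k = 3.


mean = (42.834 + 42.503 + 44.245 + 43.164 + 42.647 + 42.718 + 42.989 + 41.763 + 42.349 + 41.351 + 43.125 + 42.744) / 12 = 42.70266667
s = sqrt(sum((x - mean)^2)/(n-1)) = 0.72294767
u_A = s / sqrt(n) = 0.72294767 / sqrt(12) = 0.20869702
u_B1 = 0.494 / sqrt(6) = 0.20167466
u_B2 = 0.975 / sqrt(2) = 0.68942911
u_B3 = 0.826 / sqrt(6) = 0.33721309
uc = sqrt(0.20869702^2 + 0.20167466^2 + 0.68942911^2 + 0.33721309^2) = 0.82051952
U = k * uc = 3 * 0.82051952
U = 2.4616

2.4616


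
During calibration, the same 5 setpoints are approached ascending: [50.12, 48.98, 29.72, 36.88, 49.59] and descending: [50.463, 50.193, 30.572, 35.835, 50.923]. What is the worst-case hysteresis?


|50.12 - 50.463| = 0.3430
|48.98 - 50.193| = 1.2130
|29.72 - 30.572| = 0.8520
|36.88 - 35.835| = 1.0450
|49.59 - 50.923| = 1.3330
hysteresis = max(diffs) = 1.3330

1.3330


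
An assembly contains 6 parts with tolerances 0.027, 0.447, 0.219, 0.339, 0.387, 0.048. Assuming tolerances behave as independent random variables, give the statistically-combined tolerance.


RSS = sqrt(0.027^2 + 0.447^2 + 0.219^2 + 0.339^2 + 0.387^2 + 0.048^2)
= sqrt(0.515493)
= 0.7180

0.7180


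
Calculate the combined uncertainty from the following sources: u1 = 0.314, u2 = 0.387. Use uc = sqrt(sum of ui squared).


uc = sqrt(0.314^2 + 0.387^2)
uc = sqrt(0.248365)
uc = 0.4984

0.4984


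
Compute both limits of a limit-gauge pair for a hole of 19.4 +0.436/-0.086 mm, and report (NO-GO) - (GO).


GO = nominal - lower_tol (smallest hole = maximum material condition)
GO = 19.4 - 0.086 = 19.314
NO-GO = nominal + upper_tol (largest hole = least material condition)
NO-GO = 19.4 + 0.436 = 19.836
spread = NO-GO - GO = 19.836 - 19.314 = 0.5220

0.5220


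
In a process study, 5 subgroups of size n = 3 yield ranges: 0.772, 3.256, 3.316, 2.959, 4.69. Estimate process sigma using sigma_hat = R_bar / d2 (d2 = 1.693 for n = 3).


R_bar = (0.772 + 3.256 + 3.316 + 2.959 + 4.69) / 5
R_bar = 14.993 / 5 = 2.9986
sigma_hat = R_bar / d2 = 2.9986 / 1.693 = 1.7712

1.7712


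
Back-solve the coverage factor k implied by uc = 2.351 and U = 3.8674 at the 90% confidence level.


k = U / uc
k = 3.8674 / 2.351
k = 1.645

1.645


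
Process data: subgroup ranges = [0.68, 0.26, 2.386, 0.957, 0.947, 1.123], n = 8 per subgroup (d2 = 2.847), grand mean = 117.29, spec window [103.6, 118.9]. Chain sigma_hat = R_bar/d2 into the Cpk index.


R_bar = (0.68 + 0.26 + 2.386 + 0.957 + 0.947 + 1.123) / 6 = 1.0588333
sigma = R_bar / d2 = 1.0588333 / 2.847 = 0.37191194
Cp = (USL - LSL)/(6*sigma) = (118.9 - 103.6)/(6*0.37191194) = 6.8565
Cpu = (118.9 - 117.29)/(3*0.37191194) = 1.4430
Cpl = (117.29 - 103.6)/(3*0.37191194) = 12.2699
Cpk = min(Cpu, Cpl) = 1.4430

1.4430


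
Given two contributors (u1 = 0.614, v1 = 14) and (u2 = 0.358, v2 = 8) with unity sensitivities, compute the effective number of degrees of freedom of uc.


uc = sqrt(u1^2 + u2^2) = sqrt(0.614^2 + 0.358^2) = 0.71074609
v_eff = uc^4 / (u1^4/v1 + u2^4/v2)
= 0.71074609^4 / (0.614^4/14 + 0.358^4/8)
= 0.25518663 / 0.012205107
v_eff = 20.9082

20.9082


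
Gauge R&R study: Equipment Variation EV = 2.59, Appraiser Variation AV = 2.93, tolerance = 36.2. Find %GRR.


GRR = sqrt(EV^2 + AV^2) = sqrt(2.59^2 + 2.93^2) = 3.9106265
%GRR = GRR / tol * 100 = 3.9106265 / 36.2 * 100
%GRR = 10.8028

10.8028


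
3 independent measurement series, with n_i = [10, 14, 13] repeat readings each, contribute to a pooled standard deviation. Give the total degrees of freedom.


nu = sum_i (n_i - 1)
nu = ((10 - 1) + (14 - 1) + (13 - 1))
nu = 9 + 13 + 12
nu = 34

34


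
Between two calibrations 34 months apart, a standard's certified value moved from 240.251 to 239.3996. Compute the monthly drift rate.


rate = (v2 - v1) / months
= (239.3996 - 240.251) / 34
= -0.8514 / 34
= -0.0250

-0.0250


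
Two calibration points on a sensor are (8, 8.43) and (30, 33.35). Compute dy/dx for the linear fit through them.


slope = (y2 - y1) / (x2 - x1)
= (33.35 - 8.43) / (30 - 8)
= 24.9200 / 22
= 1.1327

1.1327


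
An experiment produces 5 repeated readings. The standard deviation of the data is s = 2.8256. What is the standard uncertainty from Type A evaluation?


u_A = s / sqrt(n)
u_A = 2.8256 / sqrt(5)
u_A = 2.8256 / 2.236068
u_A = 1.2636

1.2636


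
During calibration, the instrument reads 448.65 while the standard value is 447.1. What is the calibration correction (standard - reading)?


Correction = standard - reading
= 447.1 - 448.65
= -1.5500

-1.5500


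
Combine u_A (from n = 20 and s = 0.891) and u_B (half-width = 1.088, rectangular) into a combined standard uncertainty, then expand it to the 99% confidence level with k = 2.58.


u_A = s / sqrt(n) = 0.891 / sqrt(20) = 0.19923366
u_B = half_width / sqrt(3) = 1.088 / sqrt(3) = 0.62815709
uc = sqrt(u_A^2 + u_B^2) = sqrt(0.19923366^2 + 0.62815709^2) = 0.65899574
U = k * uc = 2.58 * 0.65899574
U = 1.7002

1.7002


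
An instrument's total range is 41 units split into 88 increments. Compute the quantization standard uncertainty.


resolution = range / divisions
resolution = 41 / 88 = 0.46590909
u_res = resolution / (2*sqrt(3))
u_res = 0.46590909 / 3.4641016
u_res = 0.1345

0.1345


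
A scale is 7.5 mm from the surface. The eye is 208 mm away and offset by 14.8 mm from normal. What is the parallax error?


error = h * offset / d
= 7.5 * 14.8 / 208
= 0.5337

0.5337


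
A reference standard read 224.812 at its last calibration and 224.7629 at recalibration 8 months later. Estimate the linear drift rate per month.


rate = (v2 - v1) / months
= (224.7629 - 224.812) / 8
= -0.0491 / 8
= -0.0061

-0.0061


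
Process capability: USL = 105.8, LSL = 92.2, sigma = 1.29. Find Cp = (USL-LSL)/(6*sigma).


Cp = (USL - LSL) / (6 * sigma)
= (105.8 - 92.2) / (6 * 1.29)
= 13.6000 / 7.7400
= 1.7571

1.7571


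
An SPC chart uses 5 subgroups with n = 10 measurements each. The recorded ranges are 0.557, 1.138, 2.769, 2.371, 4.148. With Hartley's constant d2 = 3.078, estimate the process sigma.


R_bar = (0.557 + 1.138 + 2.769 + 2.371 + 4.148) / 5
R_bar = 10.983 / 5 = 2.1966
sigma_hat = R_bar / d2 = 2.1966 / 3.078 = 0.7136

0.7136


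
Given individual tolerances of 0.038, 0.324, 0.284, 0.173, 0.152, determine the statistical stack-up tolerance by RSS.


RSS = sqrt(0.038^2 + 0.324^2 + 0.284^2 + 0.173^2 + 0.152^2)
= sqrt(0.240109)
= 0.4900

0.4900


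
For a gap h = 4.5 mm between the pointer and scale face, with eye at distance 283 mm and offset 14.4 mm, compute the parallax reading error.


error = h * offset / d
= 4.5 * 14.4 / 283
= 0.2290

0.2290


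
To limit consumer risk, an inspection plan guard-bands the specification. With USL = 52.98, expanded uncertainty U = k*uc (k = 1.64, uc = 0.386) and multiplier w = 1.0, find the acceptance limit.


U = k * uc = 1.64 * 0.386 = 0.63304
guard band g = w * U = 1.0 * 0.63304 = 0.63304
AL = USL - g = 52.98 - 0.63304
AL = 52.3470

52.3470


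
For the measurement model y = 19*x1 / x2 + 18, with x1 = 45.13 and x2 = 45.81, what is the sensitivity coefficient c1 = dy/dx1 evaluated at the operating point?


y = 19*x1 / x2 + 18
dy/dx1 = 19/x2
Evaluate at x2 = 45.81: c1 = 19 / 45.81
c1 = 0.4148

0.4148


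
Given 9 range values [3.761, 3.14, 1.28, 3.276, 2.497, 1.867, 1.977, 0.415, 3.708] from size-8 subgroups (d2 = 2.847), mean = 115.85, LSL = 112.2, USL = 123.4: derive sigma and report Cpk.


R_bar = (3.761 + 3.14 + 1.28 + 3.276 + 2.497 + 1.867 + 1.977 + 0.415 + 3.708) / 9 = 2.4356667
sigma = R_bar / d2 = 2.4356667 / 2.847 = 0.85552044
Cp = (USL - LSL)/(6*sigma) = (123.4 - 112.2)/(6*0.85552044) = 2.1819
Cpu = (123.4 - 115.85)/(3*0.85552044) = 2.9417
Cpl = (115.85 - 112.2)/(3*0.85552044) = 1.4221
Cpk = min(Cpu, Cpl) = 1.4221

1.4221


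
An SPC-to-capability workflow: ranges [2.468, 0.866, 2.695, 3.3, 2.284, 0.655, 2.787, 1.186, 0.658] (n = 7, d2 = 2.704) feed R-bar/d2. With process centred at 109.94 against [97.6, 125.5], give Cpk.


R_bar = (2.468 + 0.866 + 2.695 + 3.3 + 2.284 + 0.655 + 2.787 + 1.186 + 0.658) / 9 = 1.8776667
sigma = R_bar / d2 = 1.8776667 / 2.704 = 0.69440337
Cp = (USL - LSL)/(6*sigma) = (125.5 - 97.6)/(6*0.69440337) = 6.6964
Cpu = (125.5 - 109.94)/(3*0.69440337) = 7.4692
Cpl = (109.94 - 97.6)/(3*0.69440337) = 5.9236
Cpk = min(Cpu, Cpl) = 5.9236

5.9236


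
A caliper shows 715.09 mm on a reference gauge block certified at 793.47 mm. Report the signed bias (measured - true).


Systematic error = measured - true
= 715.09 - 793.47
= -78.3800

-78.3800


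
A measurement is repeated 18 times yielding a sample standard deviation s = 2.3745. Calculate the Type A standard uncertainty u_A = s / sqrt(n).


u_A = s / sqrt(n)
u_A = 2.3745 / sqrt(18)
u_A = 2.3745 / 4.2426407
u_A = 0.5597

0.5597


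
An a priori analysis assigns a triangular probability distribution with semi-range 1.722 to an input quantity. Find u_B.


u_B = half_width / sqrt(6)
u_B = 1.722 / 2.4494897
u_B = 0.7030

0.7030


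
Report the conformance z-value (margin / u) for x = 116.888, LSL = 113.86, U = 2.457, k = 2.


u = U / k = 2.457 / 2 = 1.2285
margin = |LSL - x| = |113.86 - 116.888| = 3.028
z = margin / u = 3.028 / 1.2285
z = 2.4648

2.4648


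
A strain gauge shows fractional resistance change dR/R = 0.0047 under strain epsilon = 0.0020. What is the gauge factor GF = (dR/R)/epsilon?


GF = (dR/R) / epsilon
= 0.0047 / 0.0020
= 2.3500

2.3500


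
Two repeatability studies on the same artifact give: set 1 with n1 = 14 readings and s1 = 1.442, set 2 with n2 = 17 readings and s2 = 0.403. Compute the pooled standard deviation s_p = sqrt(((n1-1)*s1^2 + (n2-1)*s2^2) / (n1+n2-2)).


s_p = sqrt(((n1-1)*s1^2 + (n2-1)*s2^2) / (n1+n2-2))
numerator = (14-1)*1.442^2 + (17-1)*0.403^2 = 27.031732 + 2.598544 = 29.630276
denominator = 14 + 17 - 2 = 29
s_p^2 = 29.630276 / 29 = 1.0217337
s_p = sqrt(1.0217337) = 1.0108

1.0108


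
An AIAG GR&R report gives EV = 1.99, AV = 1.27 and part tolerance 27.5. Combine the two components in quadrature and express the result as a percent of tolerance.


GRR = sqrt(EV^2 + AV^2) = sqrt(1.99^2 + 1.27^2) = 2.3607202
%GRR = GRR / tol * 100 = 2.3607202 / 27.5 * 100
%GRR = 8.5844

8.5844


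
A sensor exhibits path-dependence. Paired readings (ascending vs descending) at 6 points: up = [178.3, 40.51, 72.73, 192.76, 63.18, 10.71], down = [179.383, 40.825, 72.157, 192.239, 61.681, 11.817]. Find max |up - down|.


|178.3 - 179.383| = 1.0830
|40.51 - 40.825| = 0.3150
|72.73 - 72.157| = 0.5730
|192.76 - 192.239| = 0.5210
|63.18 - 61.681| = 1.4990
|10.71 - 11.817| = 1.1070
hysteresis = max(diffs) = 1.4990

1.4990


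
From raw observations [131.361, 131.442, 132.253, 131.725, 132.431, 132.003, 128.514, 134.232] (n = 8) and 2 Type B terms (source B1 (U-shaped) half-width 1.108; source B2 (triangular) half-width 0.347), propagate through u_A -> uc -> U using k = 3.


mean = (131.361 + 131.442 + 132.253 + 131.725 + 132.431 + 132.003 + 128.514 + 134.232) / 8 = 131.745125
s = sqrt(sum((x - mean)^2)/(n-1)) = 1.5883243
u_A = s / sqrt(n) = 1.5883243 / sqrt(8) = 0.56155744
u_B1 = 1.108 / sqrt(2) = 0.78347431
u_B2 = 0.347 / sqrt(6) = 0.14166216
uc = sqrt(0.56155744^2 + 0.78347431^2 + 0.14166216^2) = 0.97429304
U = k * uc = 3 * 0.97429304
U = 2.9229

2.9229


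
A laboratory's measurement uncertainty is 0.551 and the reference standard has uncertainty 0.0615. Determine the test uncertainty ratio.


TUR = u_lab / u_ref
= 0.551 / 0.0615
= 8.9593

8.9593


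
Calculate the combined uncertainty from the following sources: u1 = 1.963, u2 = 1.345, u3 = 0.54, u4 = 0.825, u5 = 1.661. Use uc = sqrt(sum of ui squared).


uc = sqrt(1.963^2 + 1.345^2 + 0.54^2 + 0.825^2 + 1.661^2)
uc = sqrt(9.39354)
uc = 3.0649

3.0649


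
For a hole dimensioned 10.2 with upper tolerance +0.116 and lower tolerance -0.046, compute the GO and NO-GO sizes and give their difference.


GO = nominal - lower_tol (smallest hole = maximum material condition)
GO = 10.2 - 0.046 = 10.154
NO-GO = nominal + upper_tol (largest hole = least material condition)
NO-GO = 10.2 + 0.116 = 10.316
spread = NO-GO - GO = 10.316 - 10.154 = 0.1620

0.1620


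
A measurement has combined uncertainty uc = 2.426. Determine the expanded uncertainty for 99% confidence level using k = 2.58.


U = k * uc
U = 2.58 * 2.426
U = 6.2591

6.2591


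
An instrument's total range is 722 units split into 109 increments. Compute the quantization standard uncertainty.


resolution = range / divisions
resolution = 722 / 109 = 6.6238532
u_res = resolution / (2*sqrt(3))
u_res = 6.6238532 / 3.4641016
u_res = 1.9121

1.9121


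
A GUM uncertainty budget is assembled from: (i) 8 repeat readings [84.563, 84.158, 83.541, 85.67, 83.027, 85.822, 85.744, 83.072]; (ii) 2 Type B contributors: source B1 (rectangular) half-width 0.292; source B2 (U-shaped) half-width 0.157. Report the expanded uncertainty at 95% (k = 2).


mean = (84.563 + 84.158 + 83.541 + 85.67 + 83.027 + 85.822 + 85.744 + 83.072) / 8 = 84.449625
s = sqrt(sum((x - mean)^2)/(n-1)) = 1.1888377
u_A = s / sqrt(n) = 1.1888377 / sqrt(8) = 0.4203176
u_B1 = 0.292 / sqrt(3) = 0.16858628
u_B2 = 0.157 / sqrt(2) = 0.11101576
uc = sqrt(0.4203176^2 + 0.16858628^2 + 0.11101576^2) = 0.46627537
U = k * uc = 2 * 0.46627537
U = 0.9326

0.9326


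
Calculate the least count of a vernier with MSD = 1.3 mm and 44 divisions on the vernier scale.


LC = MSD / n_div
= 1.3 / 44
= 0.0295

0.0295


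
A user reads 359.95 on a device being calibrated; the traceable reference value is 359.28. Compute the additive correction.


Correction = standard - reading
= 359.28 - 359.95
= -0.6700

-0.6700


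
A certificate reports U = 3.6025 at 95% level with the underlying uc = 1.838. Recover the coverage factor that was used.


k = U / uc
k = 3.6025 / 1.838
k = 1.96

1.96


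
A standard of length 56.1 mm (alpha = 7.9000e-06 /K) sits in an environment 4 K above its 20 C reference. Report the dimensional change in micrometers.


dL = L * alpha * dT
= 56.1 * 7.9000e-06 * 4
= 0.0017728 mm
dL_um = 0.0017728 * 1000 = 1.7728 um

1.7728


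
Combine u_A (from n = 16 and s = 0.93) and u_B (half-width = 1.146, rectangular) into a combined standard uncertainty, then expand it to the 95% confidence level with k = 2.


u_A = s / sqrt(n) = 0.93 / sqrt(16) = 0.2325
u_B = half_width / sqrt(3) = 1.146 / sqrt(3) = 0.66164341
uc = sqrt(u_A^2 + u_B^2) = sqrt(0.2325^2 + 0.66164341^2) = 0.70130468
U = k * uc = 2 * 0.70130468
U = 1.4026

1.4026


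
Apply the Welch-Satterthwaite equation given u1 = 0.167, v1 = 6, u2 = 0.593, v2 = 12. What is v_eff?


uc = sqrt(u1^2 + u2^2) = sqrt(0.167^2 + 0.593^2) = 0.61606655
v_eff = uc^4 / (u1^4/v1 + u2^4/v2)
= 0.61606655^4 / (0.167^4/6 + 0.593^4/12)
= 0.14404909 / 0.010434384
v_eff = 13.8052

13.8052


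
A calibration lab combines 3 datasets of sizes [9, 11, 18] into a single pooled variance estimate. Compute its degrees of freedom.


nu = sum_i (n_i - 1)
nu = ((9 - 1) + (11 - 1) + (18 - 1))
nu = 8 + 10 + 17
nu = 35

35


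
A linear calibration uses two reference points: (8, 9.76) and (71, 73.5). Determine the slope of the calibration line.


slope = (y2 - y1) / (x2 - x1)
= (73.5 - 9.76) / (71 - 8)
= 63.7400 / 63
= 1.0117

1.0117


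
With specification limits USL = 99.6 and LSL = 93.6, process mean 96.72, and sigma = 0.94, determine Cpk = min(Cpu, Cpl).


Cpu = (USL - mean) / (3*sigma) = (99.6 - 96.72) / (3*0.94) = 1.0213
Cpl = (mean - LSL) / (3*sigma) = (96.72 - 93.6) / (3*0.94) = 1.1064
Cpk = min(Cpu, Cpl) = 1.0213

1.0213


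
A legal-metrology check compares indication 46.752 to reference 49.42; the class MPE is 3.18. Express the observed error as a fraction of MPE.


e = indication - reference = 46.752 - 49.42 = -2.6680
|e| = 2.6680
ratio = |e| / MPE = 2.6680 / 3.18
ratio = 0.8390

0.8390


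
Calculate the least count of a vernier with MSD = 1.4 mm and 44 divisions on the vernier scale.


LC = MSD / n_div
= 1.4 / 44
= 0.0318

0.0318


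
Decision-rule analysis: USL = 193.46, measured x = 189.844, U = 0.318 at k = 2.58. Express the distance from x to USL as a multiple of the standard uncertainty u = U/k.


u = U / k = 0.318 / 2.58 = 0.12325581
margin = |USL - x| = |193.46 - 189.844| = 3.616
z = margin / u = 3.616 / 0.12325581
z = 29.3374

29.3374


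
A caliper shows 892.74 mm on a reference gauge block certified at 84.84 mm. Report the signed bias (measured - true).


Systematic error = measured - true
= 892.74 - 84.84
= 807.9000

807.9000


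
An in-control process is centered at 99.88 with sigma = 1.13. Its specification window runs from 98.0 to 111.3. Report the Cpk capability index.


Cpu = (USL - mean) / (3*sigma) = (111.3 - 99.88) / (3*1.13) = 3.3687
Cpl = (mean - LSL) / (3*sigma) = (99.88 - 98.0) / (3*1.13) = 0.5546
Cpk = min(Cpu, Cpl) = 0.5546

0.5546


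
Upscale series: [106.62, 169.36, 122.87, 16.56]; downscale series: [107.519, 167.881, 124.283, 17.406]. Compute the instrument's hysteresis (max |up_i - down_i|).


|106.62 - 107.519| = 0.8990
|169.36 - 167.881| = 1.4790
|122.87 - 124.283| = 1.4130
|16.56 - 17.406| = 0.8460
hysteresis = max(diffs) = 1.4790

1.4790


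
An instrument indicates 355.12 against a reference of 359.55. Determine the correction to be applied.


Correction = standard - reading
= 359.55 - 355.12
= 4.4300

4.4300


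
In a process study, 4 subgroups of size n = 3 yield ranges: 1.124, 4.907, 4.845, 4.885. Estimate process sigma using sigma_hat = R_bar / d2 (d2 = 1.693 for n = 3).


R_bar = (1.124 + 4.907 + 4.845 + 4.885) / 4
R_bar = 15.761 / 4 = 3.94025
sigma_hat = R_bar / d2 = 3.94025 / 1.693 = 2.3274

2.3274


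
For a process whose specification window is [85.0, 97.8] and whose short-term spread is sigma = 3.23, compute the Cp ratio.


Cp = (USL - LSL) / (6 * sigma)
= (97.8 - 85.0) / (6 * 3.23)
= 12.8000 / 19.3800
= 0.6605

0.6605


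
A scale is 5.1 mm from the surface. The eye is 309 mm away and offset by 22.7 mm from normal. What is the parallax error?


error = h * offset / d
= 5.1 * 22.7 / 309
= 0.3747

0.3747


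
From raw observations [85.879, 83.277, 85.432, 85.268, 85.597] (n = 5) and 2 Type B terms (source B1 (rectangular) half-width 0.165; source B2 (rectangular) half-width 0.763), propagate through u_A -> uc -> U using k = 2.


mean = (85.879 + 83.277 + 85.432 + 85.268 + 85.597) / 5 = 85.0906
s = sqrt(sum((x - mean)^2)/(n-1)) = 1.0386512
u_A = s / sqrt(n) = 1.0386512 / sqrt(5) = 0.46449894
u_B1 = 0.165 / sqrt(3) = 0.095262794
u_B2 = 0.763 / sqrt(3) = 0.44051826
uc = sqrt(0.46449894^2 + 0.095262794^2 + 0.44051826^2) = 0.64721759
U = k * uc = 2 * 0.64721759
U = 1.2944

1.2944


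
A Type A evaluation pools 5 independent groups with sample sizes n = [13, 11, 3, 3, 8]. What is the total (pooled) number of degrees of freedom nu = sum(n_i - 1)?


nu = sum_i (n_i - 1)
nu = ((13 - 1) + (11 - 1) + (3 - 1) + (3 - 1) + (8 - 1))
nu = 12 + 10 + 2 + 2 + 7
nu = 33

33


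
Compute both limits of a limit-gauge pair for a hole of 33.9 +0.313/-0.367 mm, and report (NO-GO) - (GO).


GO = nominal - lower_tol (smallest hole = maximum material condition)
GO = 33.9 - 0.367 = 33.533
NO-GO = nominal + upper_tol (largest hole = least material condition)
NO-GO = 33.9 + 0.313 = 34.213
spread = NO-GO - GO = 34.213 - 33.533 = 0.6800

0.6800


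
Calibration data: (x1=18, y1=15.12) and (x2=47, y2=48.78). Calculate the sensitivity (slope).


slope = (y2 - y1) / (x2 - x1)
= (48.78 - 15.12) / (47 - 18)
= 33.6600 / 29
= 1.1607

1.1607


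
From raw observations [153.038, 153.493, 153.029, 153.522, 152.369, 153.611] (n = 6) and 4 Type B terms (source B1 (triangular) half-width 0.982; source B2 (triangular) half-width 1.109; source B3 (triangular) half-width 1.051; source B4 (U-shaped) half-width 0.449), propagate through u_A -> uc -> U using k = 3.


mean = (153.038 + 153.493 + 153.029 + 153.522 + 152.369 + 153.611) / 6 = 153.177
s = sqrt(sum((x - mean)^2)/(n-1)) = 0.46932419
u_A = s / sqrt(n) = 0.46932419 / sqrt(6) = 0.1916008
u_B1 = 0.982 / sqrt(6) = 0.40089982
u_B2 = 1.109 / sqrt(6) = 0.45274735
u_B3 = 1.051 / sqrt(6) = 0.42906895
u_B4 = 0.449 / sqrt(2) = 0.31749094
uc = sqrt(0.1916008^2 + 0.40089982^2 + 0.45274735^2 + 0.42906895^2 + 0.31749094^2) = 0.82904304
U = k * uc = 3 * 0.82904304
U = 2.4871

2.4871


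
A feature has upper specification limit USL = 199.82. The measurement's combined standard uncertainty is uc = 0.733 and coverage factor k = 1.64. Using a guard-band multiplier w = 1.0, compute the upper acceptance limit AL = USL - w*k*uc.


U = k * uc = 1.64 * 0.733 = 1.20212
guard band g = w * U = 1.0 * 1.20212 = 1.20212
AL = USL - g = 199.82 - 1.20212
AL = 198.6179

198.6179


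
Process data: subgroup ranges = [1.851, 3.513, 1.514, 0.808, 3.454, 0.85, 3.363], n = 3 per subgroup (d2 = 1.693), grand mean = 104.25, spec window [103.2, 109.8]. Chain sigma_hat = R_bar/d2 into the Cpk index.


R_bar = (1.851 + 3.513 + 1.514 + 0.808 + 3.454 + 0.85 + 3.363) / 7 = 2.1932857
sigma = R_bar / d2 = 2.1932857 / 1.693 = 1.2955025
Cp = (USL - LSL)/(6*sigma) = (109.8 - 103.2)/(6*1.2955025) = 0.8491
Cpu = (109.8 - 104.25)/(3*1.2955025) = 1.4280
Cpl = (104.25 - 103.2)/(3*1.2955025) = 0.2702
Cpk = min(Cpu, Cpl) = 0.2702

0.2702


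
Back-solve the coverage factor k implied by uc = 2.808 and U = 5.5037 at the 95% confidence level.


k = U / uc
k = 5.5037 / 2.808
k = 1.96

1.96


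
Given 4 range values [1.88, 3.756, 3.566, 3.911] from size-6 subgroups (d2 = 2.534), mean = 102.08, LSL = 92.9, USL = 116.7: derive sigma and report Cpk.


R_bar = (1.88 + 3.756 + 3.566 + 3.911) / 4 = 3.27825
sigma = R_bar / d2 = 3.27825 / 2.534 = 1.2937056
Cp = (USL - LSL)/(6*sigma) = (116.7 - 92.9)/(6*1.2937056) = 3.0661
Cpu = (116.7 - 102.08)/(3*1.2937056) = 3.7670
Cpl = (102.08 - 92.9)/(3*1.2937056) = 2.3653
Cpk = min(Cpu, Cpl) = 2.3653

2.3653


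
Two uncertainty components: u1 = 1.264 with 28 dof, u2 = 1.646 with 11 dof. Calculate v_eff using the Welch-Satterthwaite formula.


uc = sqrt(u1^2 + u2^2) = sqrt(1.264^2 + 1.646^2) = 2.0753342
v_eff = uc^4 / (u1^4/v1 + u2^4/v2)
= 2.0753342^4 / (1.264^4/28 + 1.646^4/11)
= 18.550353 / 0.75847392
v_eff = 24.4575

24.4575


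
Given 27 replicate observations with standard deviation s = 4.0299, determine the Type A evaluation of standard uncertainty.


u_A = s / sqrt(n)
u_A = 4.0299 / sqrt(27)
u_A = 4.0299 / 5.1961524
u_A = 0.7756

0.7756


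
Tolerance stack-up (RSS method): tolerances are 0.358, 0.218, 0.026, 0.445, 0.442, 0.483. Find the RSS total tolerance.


RSS = sqrt(0.358^2 + 0.218^2 + 0.026^2 + 0.445^2 + 0.442^2 + 0.483^2)
= sqrt(0.803042)
= 0.8961

0.8961


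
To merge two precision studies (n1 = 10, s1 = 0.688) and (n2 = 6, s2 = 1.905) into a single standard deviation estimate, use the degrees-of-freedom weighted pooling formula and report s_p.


s_p = sqrt(((n1-1)*s1^2 + (n2-1)*s2^2) / (n1+n2-2))
numerator = (10-1)*0.688^2 + (6-1)*1.905^2 = 4.260096 + 18.145125 = 22.405221
denominator = 10 + 6 - 2 = 14
s_p^2 = 22.405221 / 14 = 1.6003729
s_p = sqrt(1.6003729) = 1.2651

1.2651


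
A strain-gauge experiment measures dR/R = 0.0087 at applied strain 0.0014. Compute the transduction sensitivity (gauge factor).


GF = (dR/R) / epsilon
= 0.0087 / 0.0014
= 6.2143

6.2143


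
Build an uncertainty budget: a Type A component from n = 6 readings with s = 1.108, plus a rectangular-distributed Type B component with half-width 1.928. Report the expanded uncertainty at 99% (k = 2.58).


u_A = s / sqrt(n) = 1.108 / sqrt(6) = 0.45233911
u_B = half_width / sqrt(3) = 1.928 / sqrt(3) = 1.1131313
uc = sqrt(u_A^2 + u_B^2) = sqrt(0.45233911^2 + 1.1131313^2) = 1.201529
U = k * uc = 2.58 * 1.201529
U = 3.0999

3.0999


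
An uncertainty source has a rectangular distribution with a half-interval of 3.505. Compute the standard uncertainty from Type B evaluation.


u_B = half_width / sqrt(3)
u_B = 3.505 / 1.7320508
u_B = 2.0236

2.0236


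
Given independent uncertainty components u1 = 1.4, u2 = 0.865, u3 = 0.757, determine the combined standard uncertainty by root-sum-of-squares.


uc = sqrt(1.4^2 + 0.865^2 + 0.757^2)
uc = sqrt(3.281274)
uc = 1.8114

1.8114


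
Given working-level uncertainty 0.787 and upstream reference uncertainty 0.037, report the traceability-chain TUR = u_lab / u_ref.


TUR = u_lab / u_ref
= 0.787 / 0.037
= 21.2703

21.2703


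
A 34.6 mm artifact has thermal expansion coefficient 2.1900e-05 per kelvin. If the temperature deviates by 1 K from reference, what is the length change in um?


dL = L * alpha * dT
= 34.6 * 2.1900e-05 * 1
= 7.5770000e-04 mm
dL_um = 7.5770000e-04 * 1000 = 0.7577 um

0.7577


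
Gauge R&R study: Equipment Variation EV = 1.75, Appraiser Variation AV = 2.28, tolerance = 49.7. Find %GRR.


GRR = sqrt(EV^2 + AV^2) = sqrt(1.75^2 + 2.28^2) = 2.8741781
%GRR = GRR / tol * 100 = 2.8741781 / 49.7 * 100
%GRR = 5.7831

5.7831


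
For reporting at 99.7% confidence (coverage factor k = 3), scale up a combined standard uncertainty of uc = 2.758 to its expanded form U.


U = k * uc
U = 3 * 2.758
U = 8.2740

8.2740


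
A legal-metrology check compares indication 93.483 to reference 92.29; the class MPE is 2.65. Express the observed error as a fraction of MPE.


e = indication - reference = 93.483 - 92.29 = 1.1930
|e| = 1.1930
ratio = |e| / MPE = 1.1930 / 2.65
ratio = 0.4502

0.4502


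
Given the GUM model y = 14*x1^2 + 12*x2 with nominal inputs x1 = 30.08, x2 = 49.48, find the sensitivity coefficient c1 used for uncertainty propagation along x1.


y = 14*x1^2 + 12*x2
dy/dx1 = 2*14*x1
Evaluate at x1 = 30.08: c1 = 28 * 30.08
c1 = 842.2400

842.2400


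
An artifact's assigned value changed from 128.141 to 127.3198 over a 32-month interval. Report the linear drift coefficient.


rate = (v2 - v1) / months
= (127.3198 - 128.141) / 32
= -0.8212 / 32
= -0.0257

-0.0257


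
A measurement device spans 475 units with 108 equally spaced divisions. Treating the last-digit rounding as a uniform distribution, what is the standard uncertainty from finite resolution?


resolution = range / divisions
resolution = 475 / 108 = 4.3981481
u_res = resolution / (2*sqrt(3))
u_res = 4.3981481 / 3.4641016
u_res = 1.2696

1.2696


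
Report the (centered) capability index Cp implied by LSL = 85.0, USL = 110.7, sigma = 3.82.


Cp = (USL - LSL) / (6 * sigma)
= (110.7 - 85.0) / (6 * 3.82)
= 25.7000 / 22.9200
= 1.1213

1.1213


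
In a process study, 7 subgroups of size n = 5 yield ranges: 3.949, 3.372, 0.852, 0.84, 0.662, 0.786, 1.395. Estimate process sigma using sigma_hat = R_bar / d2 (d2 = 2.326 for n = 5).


R_bar = (3.949 + 3.372 + 0.852 + 0.84 + 0.662 + 0.786 + 1.395) / 7
R_bar = 11.856 / 7 = 1.6937143
sigma_hat = R_bar / d2 = 1.6937143 / 2.326 = 0.7282

0.7282


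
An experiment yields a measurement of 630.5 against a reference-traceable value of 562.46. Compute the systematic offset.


Systematic error = measured - true
= 630.5 - 562.46
= 68.0400

68.0400


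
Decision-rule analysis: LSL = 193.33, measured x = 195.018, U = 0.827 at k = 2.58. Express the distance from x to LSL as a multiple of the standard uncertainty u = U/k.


u = U / k = 0.827 / 2.58 = 0.32054264
margin = |LSL - x| = |193.33 - 195.018| = 1.688
z = margin / u = 1.688 / 0.32054264
z = 5.2661

5.2661


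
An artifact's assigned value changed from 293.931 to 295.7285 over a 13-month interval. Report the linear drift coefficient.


rate = (v2 - v1) / months
= (295.7285 - 293.931) / 13
= 1.7975 / 13
= 0.1383

0.1383


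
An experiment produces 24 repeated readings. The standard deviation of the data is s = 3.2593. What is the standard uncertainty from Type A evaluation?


u_A = s / sqrt(n)
u_A = 3.2593 / sqrt(24)
u_A = 3.2593 / 4.8989795
u_A = 0.6653

0.6653


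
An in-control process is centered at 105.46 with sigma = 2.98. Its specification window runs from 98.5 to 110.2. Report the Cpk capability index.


Cpu = (USL - mean) / (3*sigma) = (110.2 - 105.46) / (3*2.98) = 0.5302
Cpl = (mean - LSL) / (3*sigma) = (105.46 - 98.5) / (3*2.98) = 0.7785
Cpk = min(Cpu, Cpl) = 0.5302

0.5302


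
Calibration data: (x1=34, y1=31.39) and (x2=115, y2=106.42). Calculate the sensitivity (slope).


slope = (y2 - y1) / (x2 - x1)
= (106.42 - 31.39) / (115 - 34)
= 75.0300 / 81
= 0.9263

0.9263


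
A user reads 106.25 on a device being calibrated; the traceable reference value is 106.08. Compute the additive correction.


Correction = standard - reading
= 106.08 - 106.25
= -0.1700

-0.1700


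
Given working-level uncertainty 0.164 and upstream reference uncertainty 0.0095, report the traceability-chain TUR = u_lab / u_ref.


TUR = u_lab / u_ref
= 0.164 / 0.0095
= 17.2632

17.2632


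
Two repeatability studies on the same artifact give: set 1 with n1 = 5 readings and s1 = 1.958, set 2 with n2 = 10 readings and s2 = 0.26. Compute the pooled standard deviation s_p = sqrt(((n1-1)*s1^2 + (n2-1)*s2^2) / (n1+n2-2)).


s_p = sqrt(((n1-1)*s1^2 + (n2-1)*s2^2) / (n1+n2-2))
numerator = (5-1)*1.958^2 + (10-1)*0.26^2 = 15.335056 + 0.6084 = 15.943456
denominator = 5 + 10 - 2 = 13
s_p^2 = 15.943456 / 13 = 1.2264197
s_p = sqrt(1.2264197) = 1.1074

1.1074


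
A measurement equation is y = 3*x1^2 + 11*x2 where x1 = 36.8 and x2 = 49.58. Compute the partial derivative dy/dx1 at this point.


y = 3*x1^2 + 11*x2
dy/dx1 = 2*3*x1
Evaluate at x1 = 36.8: c1 = 6 * 36.8
c1 = 220.8000

220.8000


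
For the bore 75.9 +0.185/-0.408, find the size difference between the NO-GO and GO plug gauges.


GO = nominal - lower_tol (smallest hole = maximum material condition)
GO = 75.9 - 0.408 = 75.492
NO-GO = nominal + upper_tol (largest hole = least material condition)
NO-GO = 75.9 + 0.185 = 76.085
spread = NO-GO - GO = 76.085 - 75.492 = 0.5930

0.5930


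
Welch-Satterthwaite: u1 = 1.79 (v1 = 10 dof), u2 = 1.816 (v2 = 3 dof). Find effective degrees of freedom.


uc = sqrt(u1^2 + u2^2) = sqrt(1.79^2 + 1.816^2) = 2.5498933
v_eff = uc^4 / (u1^4/v1 + u2^4/v2)
= 2.5498933^4 / (1.79^4/10 + 1.816^4/3)
= 42.27543 / 4.6519104
v_eff = 9.0878

9.0878


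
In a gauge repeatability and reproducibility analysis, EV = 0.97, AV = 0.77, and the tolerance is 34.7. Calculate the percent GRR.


GRR = sqrt(EV^2 + AV^2) = sqrt(0.97^2 + 0.77^2) = 1.2384668
%GRR = GRR / tol * 100 = 1.2384668 / 34.7 * 100
%GRR = 3.5691

3.5691


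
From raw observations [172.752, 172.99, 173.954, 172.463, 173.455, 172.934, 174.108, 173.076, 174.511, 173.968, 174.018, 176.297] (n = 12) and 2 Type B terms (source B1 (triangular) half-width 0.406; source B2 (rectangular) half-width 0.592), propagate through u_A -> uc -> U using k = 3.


mean = (172.752 + 172.99 + 173.954 + 172.463 + 173.455 + 172.934 + 174.108 + 173.076 + 174.511 + 173.968 + 174.018 + 176.297) / 12 = 173.7105
s = sqrt(sum((x - mean)^2)/(n-1)) = 1.0345779
u_A = s / sqrt(n) = 1.0345779 / sqrt(12) = 0.29865691
u_B1 = 0.406 / sqrt(6) = 0.16574881
u_B2 = 0.592 / sqrt(3) = 0.34179136
uc = sqrt(0.29865691^2 + 0.16574881^2 + 0.34179136^2) = 0.48320798
U = k * uc = 3 * 0.48320798
U = 1.4496

1.4496


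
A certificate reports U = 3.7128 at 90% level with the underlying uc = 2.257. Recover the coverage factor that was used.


k = U / uc
k = 3.7128 / 2.257
k = 1.645

1.645


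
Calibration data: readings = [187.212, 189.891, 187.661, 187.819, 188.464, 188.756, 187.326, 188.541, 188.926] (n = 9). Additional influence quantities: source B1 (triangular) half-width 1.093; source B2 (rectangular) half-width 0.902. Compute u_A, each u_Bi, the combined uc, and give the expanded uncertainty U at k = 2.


mean = (187.212 + 189.891 + 187.661 + 187.819 + 188.464 + 188.756 + 187.326 + 188.541 + 188.926) / 9 = 188.2884444
s = sqrt(sum((x - mean)^2)/(n-1)) = 0.86508455
u_A = s / sqrt(n) = 0.86508455 / sqrt(9) = 0.28836152
u_B1 = 1.093 / sqrt(6) = 0.44621538
u_B2 = 0.902 / sqrt(3) = 0.52076994
uc = sqrt(0.28836152^2 + 0.44621538^2 + 0.52076994^2) = 0.74395017
U = k * uc = 2 * 0.74395017
U = 1.4879

1.4879


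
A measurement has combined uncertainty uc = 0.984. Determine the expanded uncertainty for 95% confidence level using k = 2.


U = k * uc
U = 2 * 0.984
U = 1.9680

1.9680


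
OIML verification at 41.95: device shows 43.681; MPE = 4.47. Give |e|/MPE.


e = indication - reference = 43.681 - 41.95 = 1.7310
|e| = 1.7310
ratio = |e| / MPE = 1.7310 / 4.47
ratio = 0.3872

0.3872


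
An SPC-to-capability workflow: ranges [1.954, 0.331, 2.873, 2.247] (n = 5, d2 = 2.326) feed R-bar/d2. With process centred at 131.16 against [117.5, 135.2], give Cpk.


R_bar = (1.954 + 0.331 + 2.873 + 2.247) / 4 = 1.85125
sigma = R_bar / d2 = 1.85125 / 2.326 = 0.79589424
Cp = (USL - LSL)/(6*sigma) = (135.2 - 117.5)/(6*0.79589424) = 3.7065
Cpu = (135.2 - 131.16)/(3*0.79589424) = 1.6920
Cpl = (131.16 - 117.5)/(3*0.79589424) = 5.7210
Cpk = min(Cpu, Cpl) = 1.6920

1.6920
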